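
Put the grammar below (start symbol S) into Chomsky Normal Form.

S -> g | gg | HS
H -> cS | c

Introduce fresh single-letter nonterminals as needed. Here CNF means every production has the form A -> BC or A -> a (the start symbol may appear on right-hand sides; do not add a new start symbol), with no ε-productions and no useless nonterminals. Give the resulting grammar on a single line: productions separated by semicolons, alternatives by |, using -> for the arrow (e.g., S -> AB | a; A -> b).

No ε-productions.
No unit productions to eliminate.
TERM: introduce A -> c, B -> g and substitute in every rule of length ≥2.

S -> g | BB | HS; A -> c; B -> g; H -> c | AS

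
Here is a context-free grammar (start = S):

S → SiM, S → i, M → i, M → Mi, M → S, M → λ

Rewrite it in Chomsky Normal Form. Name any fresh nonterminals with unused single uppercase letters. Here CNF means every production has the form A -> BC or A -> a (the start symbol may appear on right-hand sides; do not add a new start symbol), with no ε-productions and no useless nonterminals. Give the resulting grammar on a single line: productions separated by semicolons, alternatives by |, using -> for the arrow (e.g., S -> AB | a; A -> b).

S -> i | SA | SC; A -> i; B -> AM; C -> AM; M -> i | MA | SA | SB

Nullable: {M}; after ε-elimination: S -> i | Si | SiM; M -> S | i | Mi.
After unit-elimination: S -> i | Si | SiM; M -> i | Mi | Si | SiM.
TERM: introduce A -> i and substitute in every rule of length ≥2.
BIN: M -> SAM becomes M -> SB, B -> AM; S -> SAM becomes S -> SC, C -> AM.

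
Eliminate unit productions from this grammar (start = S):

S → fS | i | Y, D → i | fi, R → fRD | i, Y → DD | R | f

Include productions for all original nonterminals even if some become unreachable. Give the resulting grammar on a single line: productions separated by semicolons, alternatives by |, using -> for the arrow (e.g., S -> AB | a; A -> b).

S -> f | i | DD | fS | fRD; D -> i | fi; R -> i | fRD; Y -> f | i | DD | fRD

Unit productions: S->Y, Y->R.
Unit pairs (A ⇒* B via units): (S,R), (S,Y), (Y,R).
S: inherits non-unit rules of {R, S, Y} → DD | f | fRD | fS | i.
D: inherits non-unit rules of {D} → fi | i.
R: inherits non-unit rules of {R} → fRD | i.
Y: inherits non-unit rules of {R, Y} → DD | f | fRD | i.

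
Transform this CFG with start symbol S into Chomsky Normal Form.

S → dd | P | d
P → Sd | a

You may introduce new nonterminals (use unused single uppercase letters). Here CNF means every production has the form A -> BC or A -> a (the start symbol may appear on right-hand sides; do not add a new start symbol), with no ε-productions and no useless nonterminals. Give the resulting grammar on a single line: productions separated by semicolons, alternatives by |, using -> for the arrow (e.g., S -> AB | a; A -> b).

No ε-productions.
After unit-elimination: S -> a | d | Sd | dd; P -> a | Sd.
TERM: introduce A -> d and substitute in every rule of length ≥2.
Drop unreachable/unproductive: P.

S -> a | d | AA | SA; A -> d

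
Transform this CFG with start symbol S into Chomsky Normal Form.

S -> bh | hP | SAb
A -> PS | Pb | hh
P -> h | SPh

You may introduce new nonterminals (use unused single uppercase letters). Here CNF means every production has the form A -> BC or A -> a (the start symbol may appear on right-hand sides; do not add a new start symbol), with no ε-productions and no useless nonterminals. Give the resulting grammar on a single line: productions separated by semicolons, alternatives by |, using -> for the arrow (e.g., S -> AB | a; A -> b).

No ε-productions.
No unit productions to eliminate.
TERM: introduce B -> b, C -> h and substitute in every rule of length ≥2.
BIN: P -> SPC becomes P -> SD, D -> PC; S -> SAB becomes S -> SE, E -> AB.

S -> BC | CP | SE; A -> CC | PB | PS; B -> b; C -> h; D -> PC; E -> AB; P -> h | SD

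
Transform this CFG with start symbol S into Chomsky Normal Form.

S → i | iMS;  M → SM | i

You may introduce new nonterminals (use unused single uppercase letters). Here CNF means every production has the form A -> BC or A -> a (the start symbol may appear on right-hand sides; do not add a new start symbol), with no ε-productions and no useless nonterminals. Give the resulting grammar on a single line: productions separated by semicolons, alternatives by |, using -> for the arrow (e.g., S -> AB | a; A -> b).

No ε-productions.
No unit productions to eliminate.
TERM: introduce A -> i and substitute in every rule of length ≥2.
BIN: S -> AMS becomes S -> AB, B -> MS.

S -> i | AB; A -> i; B -> MS; M -> i | SM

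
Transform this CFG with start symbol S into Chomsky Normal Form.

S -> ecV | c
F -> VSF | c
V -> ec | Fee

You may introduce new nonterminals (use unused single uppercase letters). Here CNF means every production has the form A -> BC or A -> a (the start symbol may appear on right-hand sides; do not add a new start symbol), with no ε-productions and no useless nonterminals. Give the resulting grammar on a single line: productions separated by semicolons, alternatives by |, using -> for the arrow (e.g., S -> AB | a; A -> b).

S -> c | AD; A -> e; B -> c; C -> SF; D -> BV; E -> AA; F -> c | VC; V -> AB | FE

No ε-productions.
No unit productions to eliminate.
TERM: introduce B -> c, A -> e and substitute in every rule of length ≥2.
BIN: F -> VSF becomes F -> VC, C -> SF; S -> ABV becomes S -> AD, D -> BV; V -> FAA becomes V -> FE, E -> AA.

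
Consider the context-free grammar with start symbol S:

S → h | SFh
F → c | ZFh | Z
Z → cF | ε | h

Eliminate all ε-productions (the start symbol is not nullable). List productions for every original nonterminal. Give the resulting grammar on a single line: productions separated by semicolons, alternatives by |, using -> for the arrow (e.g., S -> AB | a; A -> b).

S -> h | Sh | SFh; F -> Z | c | h | Fh | Zh | ZFh; Z -> c | h | cF

Nullable set: {F, Z}.
S -> SFh: F nullable, giving SFh | Sh.
F -> Z: Z nullable, giving Z.
F -> ZFh: Z, F nullable, giving Fh | ZFh | Zh | h.
Drop Z -> ε.
Z -> cF: F nullable, giving c | cF.
Unchanged (no nullable symbols): S -> h; F -> c; Z -> h.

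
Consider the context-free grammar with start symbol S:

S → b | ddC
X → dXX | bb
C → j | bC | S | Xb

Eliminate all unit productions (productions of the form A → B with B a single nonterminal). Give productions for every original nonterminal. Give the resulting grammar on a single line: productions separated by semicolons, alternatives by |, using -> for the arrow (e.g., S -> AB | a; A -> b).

S -> b | ddC; C -> b | j | Xb | bC | ddC; X -> bb | dXX

Unit productions: C->S.
Unit pairs (A ⇒* B via units): (C,S).
S: inherits non-unit rules of {S} → b | ddC.
C: inherits non-unit rules of {C, S} → Xb | b | bC | ddC | j.
X: inherits non-unit rules of {X} → bb | dXX.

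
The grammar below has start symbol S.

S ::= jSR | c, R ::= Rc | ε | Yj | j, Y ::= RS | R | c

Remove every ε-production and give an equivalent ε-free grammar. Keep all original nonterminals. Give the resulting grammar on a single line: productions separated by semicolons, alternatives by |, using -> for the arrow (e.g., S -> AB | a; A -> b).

S -> c | jS | jSR; R -> c | j | Rc | Yj; Y -> R | S | c | RS

Nullable set: {R, Y}.
S -> jSR: R nullable, giving jS | jSR.
Drop R -> ε.
R -> Rc: R nullable, giving Rc | c.
R -> Yj: Y nullable, giving Yj | j.
Y -> R: R nullable, giving R.
Y -> RS: R nullable, giving RS | S.
Unchanged (no nullable symbols): S -> c; R -> j; Y -> c.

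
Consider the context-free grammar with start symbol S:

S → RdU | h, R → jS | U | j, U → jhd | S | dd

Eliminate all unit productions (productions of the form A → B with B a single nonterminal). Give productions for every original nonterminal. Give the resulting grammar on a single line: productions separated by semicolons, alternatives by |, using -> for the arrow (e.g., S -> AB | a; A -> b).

Unit productions: R->U, U->S.
Unit pairs (A ⇒* B via units): (R,S), (R,U), (U,S).
S: inherits non-unit rules of {S} → RdU | h.
R: inherits non-unit rules of {R, S, U} → RdU | dd | h | j | jS | jhd.
U: inherits non-unit rules of {S, U} → RdU | dd | h | jhd.

S -> h | RdU; R -> h | j | dd | jS | RdU | jhd; U -> h | dd | RdU | jhd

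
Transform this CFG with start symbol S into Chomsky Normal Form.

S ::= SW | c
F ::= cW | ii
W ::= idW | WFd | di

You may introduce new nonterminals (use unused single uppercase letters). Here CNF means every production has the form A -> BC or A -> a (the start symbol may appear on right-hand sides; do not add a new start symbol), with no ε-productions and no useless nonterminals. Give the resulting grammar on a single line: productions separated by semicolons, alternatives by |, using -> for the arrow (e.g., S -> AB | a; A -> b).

S -> c | SW; A -> c; B -> i; C -> d; D -> CW; E -> FC; F -> AW | BB; W -> BD | CB | WE

No ε-productions.
No unit productions to eliminate.
TERM: introduce A -> c, C -> d, B -> i and substitute in every rule of length ≥2.
BIN: W -> BCW becomes W -> BD, D -> CW; W -> WFC becomes W -> WE, E -> FC.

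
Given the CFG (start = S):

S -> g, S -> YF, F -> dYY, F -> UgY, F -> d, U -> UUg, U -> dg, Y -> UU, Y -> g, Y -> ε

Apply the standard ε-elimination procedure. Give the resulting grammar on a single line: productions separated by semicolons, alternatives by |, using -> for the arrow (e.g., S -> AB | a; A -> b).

Nullable set: {Y}.
S -> YF: Y nullable, giving F | YF.
F -> UgY: Y nullable, giving Ug | UgY.
F -> dYY: Y, Y nullable, giving d | dY | dYY.
Drop Y -> ε.
Unchanged (no nullable symbols): S -> g; F -> d; U -> UUg; U -> dg; Y -> UU; Y -> g.

S -> F | g | YF; F -> d | Ug | dY | UgY | dYY; U -> dg | UUg; Y -> g | UU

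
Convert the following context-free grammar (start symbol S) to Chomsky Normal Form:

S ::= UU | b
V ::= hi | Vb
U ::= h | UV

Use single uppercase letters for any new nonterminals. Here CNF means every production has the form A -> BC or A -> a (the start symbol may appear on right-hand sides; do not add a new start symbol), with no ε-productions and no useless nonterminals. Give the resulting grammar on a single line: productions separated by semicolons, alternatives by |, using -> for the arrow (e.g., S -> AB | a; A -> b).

No ε-productions.
No unit productions to eliminate.
TERM: introduce A -> b, B -> h, C -> i and substitute in every rule of length ≥2.

S -> b | UU; A -> b; B -> h; C -> i; U -> h | UV; V -> BC | VA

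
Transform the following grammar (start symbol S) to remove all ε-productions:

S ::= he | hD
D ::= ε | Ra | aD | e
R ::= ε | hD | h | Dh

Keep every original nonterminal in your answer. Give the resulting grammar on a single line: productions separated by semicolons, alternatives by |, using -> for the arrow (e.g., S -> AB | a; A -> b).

S -> h | hD | he; D -> a | e | Ra | aD; R -> h | Dh | hD

Nullable set: {D, R}.
S -> hD: D nullable, giving h | hD.
Drop D -> ε.
D -> Ra: R nullable, giving Ra | a.
D -> aD: D nullable, giving a | aD.
Drop R -> ε.
R -> Dh: D nullable, giving Dh | h.
R -> hD: D nullable, giving h | hD.
Unchanged (no nullable symbols): S -> he; D -> e; R -> h.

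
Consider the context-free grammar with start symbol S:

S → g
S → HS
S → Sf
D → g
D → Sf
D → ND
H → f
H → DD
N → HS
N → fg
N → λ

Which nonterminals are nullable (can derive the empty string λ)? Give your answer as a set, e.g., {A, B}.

Directly nullable (have an ε-rule): {N}.
Not nullable: D, H, S — each has a terminal in every rule's right-hand side or depends on a non-nullable symbol.

{N}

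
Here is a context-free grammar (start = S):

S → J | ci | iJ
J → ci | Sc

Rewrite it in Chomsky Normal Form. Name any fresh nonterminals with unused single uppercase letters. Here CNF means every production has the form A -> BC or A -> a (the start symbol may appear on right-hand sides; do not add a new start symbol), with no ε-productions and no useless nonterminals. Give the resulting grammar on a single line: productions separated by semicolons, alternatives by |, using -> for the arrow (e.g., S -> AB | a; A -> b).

No ε-productions.
After unit-elimination: S -> Sc | ci | iJ; J -> Sc | ci.
TERM: introduce A -> c, B -> i and substitute in every rule of length ≥2.

S -> AB | BJ | SA; A -> c; B -> i; J -> AB | SA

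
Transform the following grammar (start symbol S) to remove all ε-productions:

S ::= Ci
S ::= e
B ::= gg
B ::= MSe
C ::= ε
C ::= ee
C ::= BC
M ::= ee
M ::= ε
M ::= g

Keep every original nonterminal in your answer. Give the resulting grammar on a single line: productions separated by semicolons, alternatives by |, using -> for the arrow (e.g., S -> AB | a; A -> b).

S -> e | i | Ci; B -> Se | gg | MSe; C -> B | BC | ee; M -> g | ee

Nullable set: {C, M}.
S -> Ci: C nullable, giving Ci | i.
B -> MSe: M nullable, giving MSe | Se.
Drop C -> ε.
C -> BC: C nullable, giving B | BC.
Drop M -> ε.
Unchanged (no nullable symbols): S -> e; B -> gg; C -> ee; M -> ee; M -> g.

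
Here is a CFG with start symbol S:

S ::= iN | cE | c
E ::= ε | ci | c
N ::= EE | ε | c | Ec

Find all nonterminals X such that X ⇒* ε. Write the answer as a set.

{E, N}

Directly nullable (have an ε-rule): {E, N}.
Not nullable: S — each has a terminal in every rule's right-hand side or depends on a non-nullable symbol.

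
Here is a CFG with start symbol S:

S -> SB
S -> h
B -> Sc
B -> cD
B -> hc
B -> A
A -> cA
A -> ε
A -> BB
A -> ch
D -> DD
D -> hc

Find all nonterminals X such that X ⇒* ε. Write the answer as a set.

Directly nullable (have an ε-rule): {A}.
B is nullable via B -> A (every symbol on the right is already known nullable).
Not nullable: D, S — each has a terminal in every rule's right-hand side or depends on a non-nullable symbol.

{A, B}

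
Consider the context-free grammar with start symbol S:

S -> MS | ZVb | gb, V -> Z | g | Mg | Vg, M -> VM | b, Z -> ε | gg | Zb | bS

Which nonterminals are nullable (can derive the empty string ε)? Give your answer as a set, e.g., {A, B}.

Directly nullable (have an ε-rule): {Z}.
V is nullable via V -> Z (every symbol on the right is already known nullable).
Not nullable: M, S — each has a terminal in every rule's right-hand side or depends on a non-nullable symbol.

{V, Z}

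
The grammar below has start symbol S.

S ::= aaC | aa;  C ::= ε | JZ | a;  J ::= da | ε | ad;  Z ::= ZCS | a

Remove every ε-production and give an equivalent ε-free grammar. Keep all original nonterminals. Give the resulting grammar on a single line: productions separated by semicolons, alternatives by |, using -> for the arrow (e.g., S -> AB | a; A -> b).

S -> aa | aaC; C -> Z | a | JZ; J -> ad | da; Z -> a | ZS | ZCS

Nullable set: {C, J}.
S -> aaC: C nullable, giving aa | aaC.
Drop C -> ε.
C -> JZ: J nullable, giving JZ | Z.
Drop J -> ε.
Z -> ZCS: C nullable, giving ZCS | ZS.
Unchanged (no nullable symbols): S -> aa; C -> a; J -> ad; J -> da; Z -> a.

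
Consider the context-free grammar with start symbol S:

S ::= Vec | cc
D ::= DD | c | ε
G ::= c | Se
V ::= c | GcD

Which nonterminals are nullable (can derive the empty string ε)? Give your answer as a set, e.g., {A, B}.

{D}

Directly nullable (have an ε-rule): {D}.
Not nullable: G, S, V — each has a terminal in every rule's right-hand side or depends on a non-nullable symbol.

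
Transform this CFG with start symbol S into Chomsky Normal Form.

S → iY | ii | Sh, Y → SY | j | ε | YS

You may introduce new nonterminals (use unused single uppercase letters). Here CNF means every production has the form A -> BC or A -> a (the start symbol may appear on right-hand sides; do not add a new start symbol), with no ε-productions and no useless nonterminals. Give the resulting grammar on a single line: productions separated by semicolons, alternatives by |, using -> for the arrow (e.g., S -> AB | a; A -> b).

Nullable: {Y}; after ε-elimination: S -> i | Sh | iY | ii; Y -> S | j | SY | YS.
After unit-elimination: S -> i | Sh | iY | ii; Y -> i | j | SY | Sh | YS | iY | ii.
TERM: introduce A -> h, B -> i and substitute in every rule of length ≥2.

S -> i | BB | BY | SA; A -> h; B -> i; Y -> i | j | BB | BY | SA | SY | YS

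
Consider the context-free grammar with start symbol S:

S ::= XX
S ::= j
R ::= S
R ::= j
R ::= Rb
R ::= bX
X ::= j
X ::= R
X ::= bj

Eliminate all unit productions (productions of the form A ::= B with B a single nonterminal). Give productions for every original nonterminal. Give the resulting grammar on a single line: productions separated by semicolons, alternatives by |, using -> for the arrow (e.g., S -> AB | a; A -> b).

Unit productions: R->S, X->R.
Unit pairs (A ⇒* B via units): (R,S), (X,R), (X,S).
S: inherits non-unit rules of {S} → XX | j.
R: inherits non-unit rules of {R, S} → Rb | XX | bX | j.
X: inherits non-unit rules of {R, S, X} → Rb | XX | bX | bj | j.

S -> j | XX; R -> j | Rb | XX | bX; X -> j | Rb | XX | bX | bj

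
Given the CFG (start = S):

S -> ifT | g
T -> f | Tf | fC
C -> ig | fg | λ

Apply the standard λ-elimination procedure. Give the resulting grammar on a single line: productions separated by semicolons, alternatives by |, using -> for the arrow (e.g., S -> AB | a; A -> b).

S -> g | ifT; C -> fg | ig; T -> f | Tf | fC

Nullable set: {C}.
Drop C -> λ.
T -> fC: C nullable, giving f | fC.
Unchanged (no nullable symbols): S -> g; S -> ifT; C -> fg; C -> ig; T -> Tf; T -> f.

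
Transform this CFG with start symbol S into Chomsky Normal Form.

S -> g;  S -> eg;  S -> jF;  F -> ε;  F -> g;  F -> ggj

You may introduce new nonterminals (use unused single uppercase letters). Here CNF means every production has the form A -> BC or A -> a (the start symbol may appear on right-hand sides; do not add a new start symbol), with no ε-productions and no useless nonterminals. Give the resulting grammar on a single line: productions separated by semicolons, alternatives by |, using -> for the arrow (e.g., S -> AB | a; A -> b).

Nullable: {F}; after ε-elimination: S -> g | j | eg | jF; F -> g | ggj.
No unit productions to eliminate.
TERM: introduce C -> e, A -> g, B -> j and substitute in every rule of length ≥2.
BIN: F -> AAB becomes F -> AD, D -> AB.

S -> g | j | BF | CA; A -> g; B -> j; C -> e; D -> AB; F -> g | AD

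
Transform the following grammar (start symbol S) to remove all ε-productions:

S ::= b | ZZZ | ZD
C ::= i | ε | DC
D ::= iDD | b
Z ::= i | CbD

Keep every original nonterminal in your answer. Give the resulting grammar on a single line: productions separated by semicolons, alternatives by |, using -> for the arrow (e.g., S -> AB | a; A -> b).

Nullable set: {C}.
Drop C -> ε.
C -> DC: C nullable, giving D | DC.
Z -> CbD: C nullable, giving CbD | bD.
Unchanged (no nullable symbols): S -> ZD; S -> ZZZ; S -> b; C -> i; D -> b; D -> iDD; Z -> i.

S -> b | ZD | ZZZ; C -> D | i | DC; D -> b | iDD; Z -> i | bD | CbD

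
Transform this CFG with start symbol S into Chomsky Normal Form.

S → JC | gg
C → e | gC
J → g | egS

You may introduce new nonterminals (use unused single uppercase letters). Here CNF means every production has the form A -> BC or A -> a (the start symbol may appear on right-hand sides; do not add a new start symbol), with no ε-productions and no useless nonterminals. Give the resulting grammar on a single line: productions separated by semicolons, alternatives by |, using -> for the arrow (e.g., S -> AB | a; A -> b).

No ε-productions.
No unit productions to eliminate.
TERM: introduce B -> e, A -> g and substitute in every rule of length ≥2.
BIN: J -> BAS becomes J -> BD, D -> AS.

S -> AA | JC; A -> g; B -> e; C -> e | AC; D -> AS; J -> g | BD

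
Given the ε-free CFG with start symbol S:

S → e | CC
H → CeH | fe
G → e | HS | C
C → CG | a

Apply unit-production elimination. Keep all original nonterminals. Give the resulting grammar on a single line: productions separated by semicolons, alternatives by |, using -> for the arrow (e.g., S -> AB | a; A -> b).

S -> e | CC; C -> a | CG; G -> a | e | CG | HS; H -> fe | CeH

Unit productions: G->C.
Unit pairs (A ⇒* B via units): (G,C).
S: inherits non-unit rules of {S} → CC | e.
C: inherits non-unit rules of {C} → CG | a.
G: inherits non-unit rules of {C, G} → CG | HS | a | e.
H: inherits non-unit rules of {H} → CeH | fe.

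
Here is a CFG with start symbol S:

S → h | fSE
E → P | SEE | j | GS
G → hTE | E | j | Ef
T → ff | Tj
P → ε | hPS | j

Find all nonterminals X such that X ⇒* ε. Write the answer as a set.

{E, G, P}

Directly nullable (have an ε-rule): {P}.
E is nullable via E -> P (every symbol on the right is already known nullable).
G is nullable via G -> E (every symbol on the right is already known nullable).
Not nullable: S, T — each has a terminal in every rule's right-hand side or depends on a non-nullable symbol.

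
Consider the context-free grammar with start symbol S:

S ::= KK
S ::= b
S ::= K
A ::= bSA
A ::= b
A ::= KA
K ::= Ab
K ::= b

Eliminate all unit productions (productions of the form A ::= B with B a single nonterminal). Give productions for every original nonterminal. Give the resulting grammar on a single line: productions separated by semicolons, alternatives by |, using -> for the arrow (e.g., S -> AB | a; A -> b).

S -> b | Ab | KK; A -> b | KA | bSA; K -> b | Ab

Unit productions: S->K.
Unit pairs (A ⇒* B via units): (S,K).
S: inherits non-unit rules of {K, S} → Ab | KK | b.
A: inherits non-unit rules of {A} → KA | b | bSA.
K: inherits non-unit rules of {K} → Ab | b.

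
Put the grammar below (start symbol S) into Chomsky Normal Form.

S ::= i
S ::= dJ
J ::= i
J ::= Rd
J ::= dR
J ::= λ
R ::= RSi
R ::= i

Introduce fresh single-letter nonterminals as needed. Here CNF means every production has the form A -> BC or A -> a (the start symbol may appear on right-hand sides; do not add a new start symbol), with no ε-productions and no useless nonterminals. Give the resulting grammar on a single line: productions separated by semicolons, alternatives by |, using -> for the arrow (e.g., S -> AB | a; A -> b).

Nullable: {J}; after ε-elimination: S -> d | i | dJ; J -> i | Rd | dR; R -> i | RSi.
No unit productions to eliminate.
TERM: introduce A -> d, B -> i and substitute in every rule of length ≥2.
BIN: R -> RSB becomes R -> RC, C -> SB.

S -> d | i | AJ; A -> d; B -> i; C -> SB; J -> i | AR | RA; R -> i | RC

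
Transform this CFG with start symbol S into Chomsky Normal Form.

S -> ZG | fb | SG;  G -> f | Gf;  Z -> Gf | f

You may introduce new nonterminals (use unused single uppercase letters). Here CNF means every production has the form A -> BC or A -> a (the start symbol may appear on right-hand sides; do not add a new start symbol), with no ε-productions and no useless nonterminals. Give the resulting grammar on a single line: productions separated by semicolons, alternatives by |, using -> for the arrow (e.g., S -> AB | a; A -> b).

S -> AB | SG | ZG; A -> f; B -> b; G -> f | GA; Z -> f | GA

No ε-productions.
No unit productions to eliminate.
TERM: introduce B -> b, A -> f and substitute in every rule of length ≥2.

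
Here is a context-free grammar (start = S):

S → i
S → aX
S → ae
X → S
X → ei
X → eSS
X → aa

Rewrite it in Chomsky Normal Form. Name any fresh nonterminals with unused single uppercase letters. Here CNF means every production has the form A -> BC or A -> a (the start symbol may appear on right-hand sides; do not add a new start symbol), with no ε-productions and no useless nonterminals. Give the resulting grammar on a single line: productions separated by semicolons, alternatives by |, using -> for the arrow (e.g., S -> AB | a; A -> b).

No ε-productions.
After unit-elimination: S -> i | aX | ae; X -> i | aX | aa | ae | ei | eSS.
TERM: introduce A -> a, B -> e, C -> i and substitute in every rule of length ≥2.
BIN: X -> BSS becomes X -> BD, D -> SS.

S -> i | AB | AX; A -> a; B -> e; C -> i; D -> SS; X -> i | AA | AB | AX | BC | BD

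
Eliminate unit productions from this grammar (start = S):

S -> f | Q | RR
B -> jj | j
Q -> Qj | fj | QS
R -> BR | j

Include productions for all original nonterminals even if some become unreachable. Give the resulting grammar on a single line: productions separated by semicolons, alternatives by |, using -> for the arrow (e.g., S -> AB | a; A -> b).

S -> f | QS | Qj | RR | fj; B -> j | jj; Q -> QS | Qj | fj; R -> j | BR

Unit productions: S->Q.
Unit pairs (A ⇒* B via units): (S,Q).
S: inherits non-unit rules of {Q, S} → QS | Qj | RR | f | fj.
B: inherits non-unit rules of {B} → j | jj.
Q: inherits non-unit rules of {Q} → QS | Qj | fj.
R: inherits non-unit rules of {R} → BR | j.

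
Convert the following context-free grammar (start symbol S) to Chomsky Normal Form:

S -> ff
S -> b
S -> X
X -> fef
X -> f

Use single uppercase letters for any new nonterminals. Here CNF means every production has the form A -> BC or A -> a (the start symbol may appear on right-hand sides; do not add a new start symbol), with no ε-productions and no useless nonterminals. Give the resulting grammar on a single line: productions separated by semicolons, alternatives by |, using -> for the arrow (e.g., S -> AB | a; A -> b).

No ε-productions.
After unit-elimination: S -> b | f | ff | fef; X -> f | fef.
TERM: introduce B -> e, A -> f and substitute in every rule of length ≥2.
BIN: S -> ABA becomes S -> AC, C -> BA; X -> ABA becomes X -> AD, D -> BA.
Drop unreachable/unproductive: X.

S -> b | f | AA | AC; A -> f; B -> e; C -> BA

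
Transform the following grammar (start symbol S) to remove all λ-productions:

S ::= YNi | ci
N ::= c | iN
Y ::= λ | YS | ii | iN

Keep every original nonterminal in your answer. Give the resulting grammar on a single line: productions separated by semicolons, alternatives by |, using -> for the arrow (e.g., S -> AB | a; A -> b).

S -> Ni | ci | YNi; N -> c | iN; Y -> S | YS | iN | ii

Nullable set: {Y}.
S -> YNi: Y nullable, giving Ni | YNi.
Drop Y -> λ.
Y -> YS: Y nullable, giving S | YS.
Unchanged (no nullable symbols): S -> ci; N -> c; N -> iN; Y -> iN; Y -> ii.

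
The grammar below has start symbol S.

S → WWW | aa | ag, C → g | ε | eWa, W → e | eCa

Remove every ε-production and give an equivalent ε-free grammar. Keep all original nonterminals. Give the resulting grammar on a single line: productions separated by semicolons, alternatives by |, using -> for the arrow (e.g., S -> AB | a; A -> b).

S -> aa | ag | WWW; C -> g | eWa; W -> e | ea | eCa

Nullable set: {C}.
Drop C -> ε.
W -> eCa: C nullable, giving eCa | ea.
Unchanged (no nullable symbols): S -> WWW; S -> aa; S -> ag; C -> eWa; C -> g; W -> e.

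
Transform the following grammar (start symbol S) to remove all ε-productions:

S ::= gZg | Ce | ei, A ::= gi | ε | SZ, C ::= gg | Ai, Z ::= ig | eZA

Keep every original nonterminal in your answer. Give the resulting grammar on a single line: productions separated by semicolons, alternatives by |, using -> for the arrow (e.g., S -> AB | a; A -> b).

Nullable set: {A}.
Drop A -> ε.
C -> Ai: A nullable, giving Ai | i.
Z -> eZA: A nullable, giving eZ | eZA.
Unchanged (no nullable symbols): S -> Ce; S -> ei; S -> gZg; A -> SZ; A -> gi; C -> gg; Z -> ig.

S -> Ce | ei | gZg; A -> SZ | gi; C -> i | Ai | gg; Z -> eZ | ig | eZA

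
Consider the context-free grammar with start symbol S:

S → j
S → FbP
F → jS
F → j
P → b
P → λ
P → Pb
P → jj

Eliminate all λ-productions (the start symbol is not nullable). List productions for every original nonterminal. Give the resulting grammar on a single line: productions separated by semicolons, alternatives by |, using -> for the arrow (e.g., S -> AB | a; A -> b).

S -> j | Fb | FbP; F -> j | jS; P -> b | Pb | jj

Nullable set: {P}.
S -> FbP: P nullable, giving Fb | FbP.
Drop P -> λ.
P -> Pb: P nullable, giving Pb | b.
Unchanged (no nullable symbols): S -> j; F -> j; F -> jS; P -> b; P -> jj.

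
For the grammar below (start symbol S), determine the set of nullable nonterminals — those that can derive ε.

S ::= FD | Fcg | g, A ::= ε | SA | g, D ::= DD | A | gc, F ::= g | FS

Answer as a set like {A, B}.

Directly nullable (have an ε-rule): {A}.
D is nullable via D -> A (every symbol on the right is already known nullable).
Not nullable: F, S — each has a terminal in every rule's right-hand side or depends on a non-nullable symbol.

{A, D}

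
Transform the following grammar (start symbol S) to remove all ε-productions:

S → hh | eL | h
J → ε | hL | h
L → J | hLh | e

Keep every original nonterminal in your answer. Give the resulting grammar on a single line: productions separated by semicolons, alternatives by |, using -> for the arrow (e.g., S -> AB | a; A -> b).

Nullable set: {J, L}.
S -> eL: L nullable, giving e | eL.
Drop J -> ε.
J -> hL: L nullable, giving h | hL.
L -> J: J nullable, giving J.
L -> hLh: L nullable, giving hLh | hh.
Unchanged (no nullable symbols): S -> h; S -> hh; J -> h; L -> e.

S -> e | h | eL | hh; J -> h | hL; L -> J | e | hh | hLh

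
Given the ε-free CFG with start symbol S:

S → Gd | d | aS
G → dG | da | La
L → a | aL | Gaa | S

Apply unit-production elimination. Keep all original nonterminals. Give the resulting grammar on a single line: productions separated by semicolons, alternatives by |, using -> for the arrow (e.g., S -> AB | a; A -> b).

S -> d | Gd | aS; G -> La | dG | da; L -> a | d | Gd | aL | aS | Gaa

Unit productions: L->S.
Unit pairs (A ⇒* B via units): (L,S).
S: inherits non-unit rules of {S} → Gd | aS | d.
G: inherits non-unit rules of {G} → La | dG | da.
L: inherits non-unit rules of {L, S} → Gaa | Gd | a | aL | aS | d.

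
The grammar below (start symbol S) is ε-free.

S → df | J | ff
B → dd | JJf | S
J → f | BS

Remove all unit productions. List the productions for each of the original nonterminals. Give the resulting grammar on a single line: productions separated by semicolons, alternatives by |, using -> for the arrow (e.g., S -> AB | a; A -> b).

Unit productions: B->S, S->J.
Unit pairs (A ⇒* B via units): (B,J), (B,S), (S,J).
S: inherits non-unit rules of {J, S} → BS | df | f | ff.
B: inherits non-unit rules of {B, J, S} → BS | JJf | dd | df | f | ff.
J: inherits non-unit rules of {J} → BS | f.

S -> f | BS | df | ff; B -> f | BS | dd | df | ff | JJf; J -> f | BS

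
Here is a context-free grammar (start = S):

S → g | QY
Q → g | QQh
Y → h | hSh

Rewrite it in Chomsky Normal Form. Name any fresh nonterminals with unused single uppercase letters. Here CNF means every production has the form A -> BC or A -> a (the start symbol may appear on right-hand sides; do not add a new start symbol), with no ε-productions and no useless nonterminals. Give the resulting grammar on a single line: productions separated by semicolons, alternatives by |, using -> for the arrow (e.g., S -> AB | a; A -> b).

No ε-productions.
No unit productions to eliminate.
TERM: introduce A -> h and substitute in every rule of length ≥2.
BIN: Q -> QQA becomes Q -> QB, B -> QA; Y -> ASA becomes Y -> AC, C -> SA.

S -> g | QY; A -> h; B -> QA; C -> SA; Q -> g | QB; Y -> h | AC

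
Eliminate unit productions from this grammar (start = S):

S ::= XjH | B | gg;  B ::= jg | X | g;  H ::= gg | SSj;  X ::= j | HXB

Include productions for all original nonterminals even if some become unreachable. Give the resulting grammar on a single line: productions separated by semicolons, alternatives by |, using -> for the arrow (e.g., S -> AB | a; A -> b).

Unit productions: B->X, S->B.
Unit pairs (A ⇒* B via units): (B,X), (S,B), (S,X).
S: inherits non-unit rules of {B, S, X} → HXB | XjH | g | gg | j | jg.
B: inherits non-unit rules of {B, X} → HXB | g | j | jg.
H: inherits non-unit rules of {H} → SSj | gg.
X: inherits non-unit rules of {X} → HXB | j.

S -> g | j | gg | jg | HXB | XjH; B -> g | j | jg | HXB; H -> gg | SSj; X -> j | HXB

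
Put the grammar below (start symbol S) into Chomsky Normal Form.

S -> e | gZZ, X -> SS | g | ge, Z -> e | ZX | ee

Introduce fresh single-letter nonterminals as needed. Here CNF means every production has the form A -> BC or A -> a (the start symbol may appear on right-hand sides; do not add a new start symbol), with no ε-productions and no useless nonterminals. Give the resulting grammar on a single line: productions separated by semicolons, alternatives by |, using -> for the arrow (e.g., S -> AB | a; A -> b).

No ε-productions.
No unit productions to eliminate.
TERM: introduce B -> e, A -> g and substitute in every rule of length ≥2.
BIN: S -> AZZ becomes S -> AC, C -> ZZ.

S -> e | AC; A -> g; B -> e; C -> ZZ; X -> g | AB | SS; Z -> e | BB | ZX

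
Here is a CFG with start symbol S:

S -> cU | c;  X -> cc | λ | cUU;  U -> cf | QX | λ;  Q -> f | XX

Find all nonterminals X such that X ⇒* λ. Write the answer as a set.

{Q, U, X}

Directly nullable (have an ε-rule): {U, X}.
Q is nullable via Q -> XX (every symbol on the right is already known nullable).
Not nullable: S — each has a terminal in every rule's right-hand side or depends on a non-nullable symbol.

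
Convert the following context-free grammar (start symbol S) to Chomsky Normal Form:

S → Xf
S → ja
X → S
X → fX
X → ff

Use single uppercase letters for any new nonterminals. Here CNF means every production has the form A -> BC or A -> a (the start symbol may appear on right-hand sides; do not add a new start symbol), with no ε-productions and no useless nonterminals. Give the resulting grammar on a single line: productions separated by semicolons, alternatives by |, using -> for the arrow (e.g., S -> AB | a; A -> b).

S -> BC | XA; A -> f; B -> j; C -> a; X -> AA | AX | BC | XA

No ε-productions.
After unit-elimination: S -> Xf | ja; X -> Xf | fX | ff | ja.
TERM: introduce C -> a, A -> f, B -> j and substitute in every rule of length ≥2.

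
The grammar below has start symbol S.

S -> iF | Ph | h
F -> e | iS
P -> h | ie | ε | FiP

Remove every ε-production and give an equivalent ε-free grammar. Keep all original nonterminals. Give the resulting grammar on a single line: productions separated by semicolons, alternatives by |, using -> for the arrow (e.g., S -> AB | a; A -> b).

Nullable set: {P}.
S -> Ph: P nullable, giving Ph | h.
Drop P -> ε.
P -> FiP: P nullable, giving Fi | FiP.
Unchanged (no nullable symbols): S -> h; S -> iF; F -> e; F -> iS; P -> h; P -> ie.

S -> h | Ph | iF; F -> e | iS; P -> h | Fi | ie | FiP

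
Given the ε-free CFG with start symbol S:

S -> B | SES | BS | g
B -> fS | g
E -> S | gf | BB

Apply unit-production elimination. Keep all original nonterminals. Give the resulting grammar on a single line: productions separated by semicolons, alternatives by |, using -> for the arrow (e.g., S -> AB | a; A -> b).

S -> g | BS | fS | SES; B -> g | fS; E -> g | BB | BS | fS | gf | SES

Unit productions: E->S, S->B.
Unit pairs (A ⇒* B via units): (E,B), (E,S), (S,B).
S: inherits non-unit rules of {B, S} → BS | SES | fS | g.
B: inherits non-unit rules of {B} → fS | g.
E: inherits non-unit rules of {B, E, S} → BB | BS | SES | fS | g | gf.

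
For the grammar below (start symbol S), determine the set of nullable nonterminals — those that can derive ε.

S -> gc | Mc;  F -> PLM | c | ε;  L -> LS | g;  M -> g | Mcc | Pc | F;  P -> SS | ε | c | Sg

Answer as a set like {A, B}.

{F, M, P}

Directly nullable (have an ε-rule): {F, P}.
M is nullable via M -> F (every symbol on the right is already known nullable).
Not nullable: L, S — each has a terminal in every rule's right-hand side or depends on a non-nullable symbol.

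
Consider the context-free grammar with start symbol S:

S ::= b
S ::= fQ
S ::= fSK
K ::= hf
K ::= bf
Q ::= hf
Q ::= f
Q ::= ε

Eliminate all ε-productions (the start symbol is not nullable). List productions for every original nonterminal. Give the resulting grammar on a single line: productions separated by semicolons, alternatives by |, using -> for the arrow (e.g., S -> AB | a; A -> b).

Nullable set: {Q}.
S -> fQ: Q nullable, giving f | fQ.
Drop Q -> ε.
Unchanged (no nullable symbols): S -> b; S -> fSK; K -> bf; K -> hf; Q -> f; Q -> hf.

S -> b | f | fQ | fSK; K -> bf | hf; Q -> f | hf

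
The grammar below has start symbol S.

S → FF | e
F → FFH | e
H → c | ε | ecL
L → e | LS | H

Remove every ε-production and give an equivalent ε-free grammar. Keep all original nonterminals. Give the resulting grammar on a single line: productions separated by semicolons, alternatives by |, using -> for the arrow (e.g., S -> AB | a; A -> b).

S -> e | FF; F -> e | FF | FFH; H -> c | ec | ecL; L -> H | S | e | LS

Nullable set: {H, L}.
F -> FFH: H nullable, giving FF | FFH.
Drop H -> ε.
H -> ecL: L nullable, giving ec | ecL.
L -> H: H nullable, giving H.
L -> LS: L nullable, giving LS | S.
Unchanged (no nullable symbols): S -> FF; S -> e; F -> e; H -> c; L -> e.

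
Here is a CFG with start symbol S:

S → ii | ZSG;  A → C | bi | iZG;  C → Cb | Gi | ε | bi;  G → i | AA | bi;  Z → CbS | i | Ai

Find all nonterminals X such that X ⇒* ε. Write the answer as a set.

{A, C, G}

Directly nullable (have an ε-rule): {C}.
A is nullable via A -> C (every symbol on the right is already known nullable).
G is nullable via G -> AA (every symbol on the right is already known nullable).
Not nullable: S, Z — each has a terminal in every rule's right-hand side or depends on a non-nullable symbol.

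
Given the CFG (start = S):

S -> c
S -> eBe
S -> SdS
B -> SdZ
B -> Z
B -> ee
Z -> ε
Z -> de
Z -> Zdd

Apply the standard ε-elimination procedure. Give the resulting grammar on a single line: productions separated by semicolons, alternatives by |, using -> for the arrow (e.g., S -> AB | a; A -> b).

S -> c | ee | SdS | eBe; B -> Z | Sd | ee | SdZ; Z -> dd | de | Zdd

Nullable set: {B, Z}.
S -> eBe: B nullable, giving eBe | ee.
B -> SdZ: Z nullable, giving Sd | SdZ.
B -> Z: Z nullable, giving Z.
Drop Z -> ε.
Z -> Zdd: Z nullable, giving Zdd | dd.
Unchanged (no nullable symbols): S -> SdS; S -> c; B -> ee; Z -> de.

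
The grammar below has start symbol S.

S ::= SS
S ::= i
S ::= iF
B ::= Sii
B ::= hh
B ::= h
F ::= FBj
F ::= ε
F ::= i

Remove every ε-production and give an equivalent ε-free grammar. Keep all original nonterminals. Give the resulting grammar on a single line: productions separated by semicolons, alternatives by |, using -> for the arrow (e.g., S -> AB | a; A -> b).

S -> i | SS | iF; B -> h | hh | Sii; F -> i | Bj | FBj

Nullable set: {F}.
S -> iF: F nullable, giving i | iF.
Drop F -> ε.
F -> FBj: F nullable, giving Bj | FBj.
Unchanged (no nullable symbols): S -> SS; S -> i; B -> Sii; B -> h; B -> hh; F -> i.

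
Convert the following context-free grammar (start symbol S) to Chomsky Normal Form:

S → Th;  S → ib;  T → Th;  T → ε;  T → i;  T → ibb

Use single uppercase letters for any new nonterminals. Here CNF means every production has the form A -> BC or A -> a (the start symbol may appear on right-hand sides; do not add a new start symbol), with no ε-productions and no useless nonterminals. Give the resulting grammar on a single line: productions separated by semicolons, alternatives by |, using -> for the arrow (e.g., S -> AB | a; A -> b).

Nullable: {T}; after ε-elimination: S -> h | Th | ib; T -> h | i | Th | ibb.
No unit productions to eliminate.
TERM: introduce C -> b, A -> h, B -> i and substitute in every rule of length ≥2.
BIN: T -> BCC becomes T -> BD, D -> CC.

S -> h | BC | TA; A -> h; B -> i; C -> b; D -> CC; T -> h | i | BD | TA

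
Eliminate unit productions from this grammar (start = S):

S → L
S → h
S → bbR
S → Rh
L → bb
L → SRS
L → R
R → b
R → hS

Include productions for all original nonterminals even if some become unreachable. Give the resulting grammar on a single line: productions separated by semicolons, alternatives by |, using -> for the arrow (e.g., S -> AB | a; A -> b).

S -> b | h | Rh | bb | hS | SRS | bbR; L -> b | bb | hS | SRS; R -> b | hS

Unit productions: L->R, S->L.
Unit pairs (A ⇒* B via units): (L,R), (S,L), (S,R).
S: inherits non-unit rules of {L, R, S} → Rh | SRS | b | bb | bbR | h | hS.
L: inherits non-unit rules of {L, R} → SRS | b | bb | hS.
R: inherits non-unit rules of {R} → b | hS.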